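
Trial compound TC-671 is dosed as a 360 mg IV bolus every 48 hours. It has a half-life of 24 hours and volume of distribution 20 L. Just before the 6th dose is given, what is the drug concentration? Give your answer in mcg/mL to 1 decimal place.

f = (1/2)^(τ/t½) = (1/2)^(48/24) ≈ 0.2500.
C₀ = D/Vd = 360/20 ≈ 18.000 mcg/mL.
Before the 6th dose, 5 doses have been given. Superposition: Cmin = C₀·(f + f² + … + f^5).
≈ 18.000 × (0.2500 + 0.0625 + 0.0156 + 0.0039 + 0.0010) ≈ 18.000 × 0.3330 ≈ 5.994 mcg/mL.

6.0 mcg/mL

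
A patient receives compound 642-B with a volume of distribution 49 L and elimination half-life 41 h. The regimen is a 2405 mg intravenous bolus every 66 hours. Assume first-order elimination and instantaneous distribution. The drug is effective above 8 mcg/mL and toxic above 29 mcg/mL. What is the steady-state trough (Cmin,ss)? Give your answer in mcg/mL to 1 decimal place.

k = ln2/t½ = ln2/41 ≈ 0.016906 h⁻¹; fraction remaining f = e^(−kτ) = e^(−0.016906×66) ≈ 0.3277.
Each bolus raises the concentration by D/Vd = 2405/49 ≈ 49.082 mcg/mL.
Steady-state trough Cmin,ss = C₀·f/(1−f) ≈ 49.082 × 0.3277/0.6723 ≈ 23.924 mcg/mL.
Trough 23.9 mcg/mL vs MEC 8 mcg/mL: adequate.

23.9 mcg/mL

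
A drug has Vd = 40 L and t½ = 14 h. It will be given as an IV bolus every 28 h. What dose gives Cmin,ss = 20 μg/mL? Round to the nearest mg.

τ/t½ = 28/14 ≈ 2, so f = (1/2)^(28/14) ≈ 0.250000.
Cmin,ss = (D/Vd)·f/(1−f), so D = Cmin,ss·Vd·(1−f)/f.
D = 20 × 40 × (1−f)/f ≈ 20 × 40 × 3.00000 ≈ 2400.00 mg.

2400 mg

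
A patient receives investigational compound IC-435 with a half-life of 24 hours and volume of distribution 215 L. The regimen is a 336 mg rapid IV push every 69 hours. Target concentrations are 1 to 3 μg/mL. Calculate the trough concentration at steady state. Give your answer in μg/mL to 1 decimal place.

0.2 μg/mL

τ/t½ = 69/24 ≈ 2.875, so fraction remaining f = (1/2)^(69/24) ≈ 0.1363.
Each bolus raises the concentration by D/Vd = 336/215 ≈ 1.563 μg/mL.
Steady-state trough Cmin,ss = C₀·f/(1−f) ≈ 1.563 × 0.1363/0.8637 ≈ 0.247 μg/mL.
Trough 0.2 μg/mL vs MEC 1 μg/mL: subtherapeutic.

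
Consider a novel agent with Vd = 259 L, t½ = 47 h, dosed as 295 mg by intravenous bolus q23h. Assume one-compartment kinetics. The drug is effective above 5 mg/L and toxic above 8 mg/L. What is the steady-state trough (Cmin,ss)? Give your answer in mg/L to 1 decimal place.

2.8 mg/L

τ/t½ = 23/47 ≈ 0.48936, so fraction remaining f = (1/2)^(23/47) ≈ 0.7123.
Single-dose peak C₀ = D/Vd = 295/259 ≈ 1.139 mg/L.
Steady-state trough Cmin,ss = C₀·f/(1−f) ≈ 1.139 × 0.7123/0.2877 ≈ 2.820 mg/L.
Trough 2.8 mg/L vs MEC 5 mg/L: subtherapeutic.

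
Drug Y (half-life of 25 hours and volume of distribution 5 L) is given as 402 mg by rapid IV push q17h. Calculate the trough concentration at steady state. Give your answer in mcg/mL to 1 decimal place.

τ/t½ = 17/25 ≈ 0.68, so fraction remaining f = (1/2)^(17/25) ≈ 0.6242.
Accumulation ratio R = 1/(1 − f) ≈ 1/0.3758 ≈ 2.6610.
Each bolus raises the concentration by D/Vd = 402/5 ≈ 80.400 mcg/mL.
Cmax,ss = C₀/(1 − f) ≈ 80.400/0.3758 ≈ 213.944 mcg/mL.
One interval later, Cmin,ss = Cmax,ss·e^(−kτ) ≈ 213.944 × 0.6242 ≈ 133.544 mcg/mL.

133.5 mcg/mL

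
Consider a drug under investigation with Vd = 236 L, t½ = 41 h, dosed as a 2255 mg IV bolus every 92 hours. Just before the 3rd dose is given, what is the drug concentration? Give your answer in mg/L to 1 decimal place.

2.4 mg/L

f = (1/2)^(τ/t½) = (1/2)^(92/41) ≈ 0.2111.
C₀ = D/Vd = 2255/236 ≈ 9.555 mg/L.
Before the 3rd dose, 2 doses have been given. Superposition: Cmin = C₀·(f + f²).
≈ 9.555 × (0.2111 + 0.0446) ≈ 9.555 × 0.2557 ≈ 2.443 mg/L.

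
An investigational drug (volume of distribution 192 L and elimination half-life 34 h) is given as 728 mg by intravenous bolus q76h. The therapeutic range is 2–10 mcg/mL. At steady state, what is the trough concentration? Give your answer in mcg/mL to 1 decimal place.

1.0 mcg/mL

Over one 76-h interval, 76/34 ≈ 2.2353 half-lives elapse, leaving f ≈ 0.2124 of each dose.
Each bolus raises the concentration by D/Vd = 728/192 ≈ 3.792 mcg/mL.
Steady-state trough Cmin,ss = C₀·f/(1−f) ≈ 3.792 × 0.2124/0.7876 ≈ 1.023 mcg/mL.
Trough 1.0 mcg/mL vs MEC 2 mcg/mL: subtherapeutic.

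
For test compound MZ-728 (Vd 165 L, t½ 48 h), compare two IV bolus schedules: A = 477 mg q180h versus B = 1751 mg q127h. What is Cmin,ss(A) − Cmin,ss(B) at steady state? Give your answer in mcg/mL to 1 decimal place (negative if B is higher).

-1.8 mcg/mL

Regimen A: f = (1/2)^(180/48) ≈ 0.0743; Cmin,ss = (477/165)·f/(1−f) ≈ 0.232 mcg/mL.
Regimen B: f = (1/2)^(127/48) ≈ 0.1598; Cmin,ss = (1751/165)·f/(1−f) ≈ 2.018 mcg/mL.
Difference ≈ 0.232 − 2.018 ≈ -1.786 mcg/mL.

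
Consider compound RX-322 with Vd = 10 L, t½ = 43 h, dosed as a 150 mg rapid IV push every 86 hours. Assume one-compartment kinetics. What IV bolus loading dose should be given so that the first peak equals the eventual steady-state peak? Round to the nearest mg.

200 mg

f = (1/2)^(86/43) ≈ 0.250000; accumulation ratio R = 1/(1−f) ≈ 1.33333.
Loading dose to hit Cmax,ss on first dose: D_load = D_maint·R ≈ 150 × 1.33333 ≈ 200.00 mg.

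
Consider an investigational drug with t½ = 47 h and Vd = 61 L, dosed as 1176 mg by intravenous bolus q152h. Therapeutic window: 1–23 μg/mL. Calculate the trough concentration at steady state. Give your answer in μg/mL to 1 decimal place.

τ/t½ = 152/47 ≈ 3.234, so fraction remaining f = (1/2)^(152/47) ≈ 0.1063.
Each bolus raises the concentration by D/Vd = 1176/61 ≈ 19.279 μg/mL.
Steady-state trough Cmin,ss = C₀·f/(1−f) ≈ 19.279 × 0.1063/0.8937 ≈ 2.293 μg/mL.
Trough 2.3 μg/mL vs MEC 1 μg/mL: adequate.

2.3 μg/mL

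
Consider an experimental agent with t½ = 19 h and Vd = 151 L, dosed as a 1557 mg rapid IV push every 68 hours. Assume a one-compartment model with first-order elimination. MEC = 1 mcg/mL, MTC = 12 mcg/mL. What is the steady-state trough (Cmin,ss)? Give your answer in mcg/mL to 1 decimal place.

0.9 mcg/mL

τ/t½ = 68/19 ≈ 3.5789, so fraction remaining f = (1/2)^(68/19) ≈ 0.0837.
Accumulation ratio R = 1/(1 − f) ≈ 1/0.9163 ≈ 1.0913.
Single-dose peak C₀ = D/Vd = 1557/151 ≈ 10.311 mcg/mL.
Steady-state peak Cmax,ss = C₀·R ≈ 10.311 × 1.0913 ≈ 11.252 mcg/mL.
One interval later, Cmin,ss = Cmax,ss·e^(−kτ) ≈ 11.252 × 0.0837 ≈ 0.942 mcg/mL.
Trough 0.9 mcg/mL vs MEC 1 mcg/mL: subtherapeutic.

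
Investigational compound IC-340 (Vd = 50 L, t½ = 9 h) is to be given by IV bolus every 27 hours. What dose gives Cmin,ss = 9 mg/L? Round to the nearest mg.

3150 mg

τ/t½ = 27/9 ≈ 3, so f = (1/2)^(27/9) ≈ 0.125000.
Cmin,ss = (D/Vd)·f/(1−f), so D = Cmin,ss·Vd·(1−f)/f.
D = 9 × 50 × (1−f)/f ≈ 9 × 50 × 7.00000 ≈ 3150.00 mg.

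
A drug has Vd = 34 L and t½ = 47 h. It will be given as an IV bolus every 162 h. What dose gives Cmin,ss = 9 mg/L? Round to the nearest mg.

3031 mg

τ/t½ = 162/47 ≈ 3.4468, so f = (1/2)^(162/47) ≈ 0.091708.
Cmin,ss = (D/Vd)·f/(1−f), so D = Cmin,ss·Vd·(1−f)/f.
D = 9 × 34 × (1−f)/f ≈ 9 × 34 × 9.90417 ≈ 3030.68 mg.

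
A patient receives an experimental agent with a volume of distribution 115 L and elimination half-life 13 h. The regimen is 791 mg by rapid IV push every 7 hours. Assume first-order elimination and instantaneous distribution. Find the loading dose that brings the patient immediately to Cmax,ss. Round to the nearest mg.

f = (1/2)^(7/13) ≈ 0.688505; accumulation ratio R = 1/(1−f) ≈ 3.21032.
Loading dose to hit Cmax,ss on first dose: D_load = D_maint·R ≈ 791 × 3.21032 ≈ 2539.36 mg.

2539 mg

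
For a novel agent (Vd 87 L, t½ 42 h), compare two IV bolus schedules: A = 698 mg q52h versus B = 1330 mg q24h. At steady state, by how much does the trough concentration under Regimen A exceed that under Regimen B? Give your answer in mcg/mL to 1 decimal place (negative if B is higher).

Regimen A: f = (1/2)^(52/42) ≈ 0.4239; Cmin,ss = (698/87)·f/(1−f) ≈ 5.903 mcg/mL.
Regimen B: f = (1/2)^(24/42) ≈ 0.6730; Cmin,ss = (1330/87)·f/(1−f) ≈ 31.463 mcg/mL.
Difference ≈ 5.903 − 31.463 ≈ -25.560 mcg/mL.

-25.6 mcg/mL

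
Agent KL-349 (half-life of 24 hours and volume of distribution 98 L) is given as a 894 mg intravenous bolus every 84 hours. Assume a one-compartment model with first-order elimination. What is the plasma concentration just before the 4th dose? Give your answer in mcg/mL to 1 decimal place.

f = (1/2)^(τ/t½) = (1/2)^(84/24) ≈ 0.0884.
C₀ = D/Vd = 894/98 ≈ 9.122 mcg/mL.
Before the 4th dose, 3 doses have been given. Superposition: Cmin = C₀·(f + f² + … + f^3).
≈ 9.122 × (0.0884 + 0.0078 + 0.0007) ≈ 9.122 × 0.0969 ≈ 0.884 mcg/mL.

0.9 mcg/mL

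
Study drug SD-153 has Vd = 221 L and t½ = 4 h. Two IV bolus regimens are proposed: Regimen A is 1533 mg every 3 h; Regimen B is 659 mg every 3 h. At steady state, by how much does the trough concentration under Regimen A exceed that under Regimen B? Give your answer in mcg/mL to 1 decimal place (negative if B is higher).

5.8 mcg/mL

Regimen A: f = (1/2)^(3/4) ≈ 0.5946; Cmin,ss = (1533/221)·f/(1−f) ≈ 10.174 mcg/mL.
Regimen B: f = (1/2)^(3/4) ≈ 0.5946; Cmin,ss = (659/221)·f/(1−f) ≈ 4.374 mcg/mL.
Difference ≈ 10.174 − 4.374 ≈ 5.800 mcg/mL.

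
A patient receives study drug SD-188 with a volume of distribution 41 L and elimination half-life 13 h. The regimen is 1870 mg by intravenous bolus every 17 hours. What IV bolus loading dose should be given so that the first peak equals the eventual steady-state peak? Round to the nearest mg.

f = (1/2)^(17/13) ≈ 0.403967; accumulation ratio R = 1/(1−f) ≈ 1.67776.
Loading dose to hit Cmax,ss on first dose: D_load = D_maint·R ≈ 1870 × 1.67776 ≈ 3137.41 mg.

3137 mg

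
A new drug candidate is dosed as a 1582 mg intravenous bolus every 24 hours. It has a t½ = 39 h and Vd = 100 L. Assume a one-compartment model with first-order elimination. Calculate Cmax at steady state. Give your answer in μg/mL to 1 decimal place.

45.6 μg/mL

τ/t½ = 24/39 ≈ 0.61538, so fraction remaining f = (1/2)^(24/39) ≈ 0.6528.
At steady state, accumulation factor R = 1/(1 − e^(−kτ)) ≈ 2.8802.
Single-dose peak C₀ = D/Vd = 1582/100 ≈ 15.820 μg/mL.
Steady-state peak Cmax,ss = C₀·R ≈ 15.820 × 2.8802 ≈ 45.565 μg/mL.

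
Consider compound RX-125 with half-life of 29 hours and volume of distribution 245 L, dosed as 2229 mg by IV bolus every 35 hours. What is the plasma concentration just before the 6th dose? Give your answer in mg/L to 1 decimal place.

6.8 mg/L

f = (1/2)^(τ/t½) = (1/2)^(35/29) ≈ 0.4332.
C₀ = D/Vd = 2229/245 ≈ 9.098 mg/L.
Before the 6th dose, 5 doses have been given. Superposition: Cmin = C₀·(f + f² + … + f^5).
≈ 9.098 × (0.4332 + 0.1877 + 0.0813 + 0.0352 + 0.0153) ≈ 9.098 × 0.7527 ≈ 6.848 mg/L.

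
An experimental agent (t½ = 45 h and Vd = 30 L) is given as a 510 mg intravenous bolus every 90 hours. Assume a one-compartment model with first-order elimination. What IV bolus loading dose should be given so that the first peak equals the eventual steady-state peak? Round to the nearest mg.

680 mg

f = (1/2)^(90/45) ≈ 0.250000; accumulation ratio R = 1/(1−f) ≈ 1.33333.
Loading dose to hit Cmax,ss on first dose: D_load = D_maint·R ≈ 510 × 1.33333 ≈ 680.00 mg.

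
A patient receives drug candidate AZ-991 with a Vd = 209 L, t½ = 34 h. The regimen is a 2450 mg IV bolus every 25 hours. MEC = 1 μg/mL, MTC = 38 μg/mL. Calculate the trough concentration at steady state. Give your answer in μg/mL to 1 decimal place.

17.6 μg/mL

τ/t½ = 25/34 ≈ 0.73529, so fraction remaining f = (1/2)^(25/34) ≈ 0.6007.
At steady state, accumulation factor R = 1/(1 − e^(−kτ)) ≈ 2.5044.
Single-dose peak C₀ = D/Vd = 2450/209 ≈ 11.722 μg/mL.
Cmax,ss = C₀/(1 − f) ≈ 11.722/0.3993 ≈ 29.356 μg/mL.
One interval later, Cmin,ss = Cmax,ss·e^(−kτ) ≈ 29.356 × 0.6007 ≈ 17.634 μg/mL.
Trough 17.6 μg/mL vs MEC 1 μg/mL: adequate.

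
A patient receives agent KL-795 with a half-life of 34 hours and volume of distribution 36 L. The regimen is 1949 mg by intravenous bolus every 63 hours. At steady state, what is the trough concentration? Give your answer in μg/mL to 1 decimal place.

k = ln2/t½ = ln2/34 ≈ 0.020387 h⁻¹; fraction remaining f = e^(−kτ) = e^(−0.020387×63) ≈ 0.2768.
At steady state, accumulation factor R = 1/(1 − e^(−kτ)) ≈ 1.3827.
Each bolus raises the concentration by D/Vd = 1949/36 ≈ 54.139 μg/mL.
Steady-state peak Cmax,ss = C₀·R ≈ 54.139 × 1.3827 ≈ 74.858 μg/mL.
Steady-state trough Cmin,ss = Cmax,ss·f ≈ 74.858 × 0.2768 ≈ 20.721 μg/mL.

20.7 μg/mL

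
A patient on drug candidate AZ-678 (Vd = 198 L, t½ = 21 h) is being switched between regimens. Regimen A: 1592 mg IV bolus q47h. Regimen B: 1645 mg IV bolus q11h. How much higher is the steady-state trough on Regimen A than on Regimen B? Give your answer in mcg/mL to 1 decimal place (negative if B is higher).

Regimen A: f = (1/2)^(47/21) ≈ 0.2120; Cmin,ss = (1592/198)·f/(1−f) ≈ 2.163 mcg/mL.
Regimen B: f = (1/2)^(11/21) ≈ 0.6955; Cmin,ss = (1645/198)·f/(1−f) ≈ 18.976 mcg/mL.
Difference ≈ 2.163 − 18.976 ≈ -16.813 mcg/mL.

-16.8 mcg/mL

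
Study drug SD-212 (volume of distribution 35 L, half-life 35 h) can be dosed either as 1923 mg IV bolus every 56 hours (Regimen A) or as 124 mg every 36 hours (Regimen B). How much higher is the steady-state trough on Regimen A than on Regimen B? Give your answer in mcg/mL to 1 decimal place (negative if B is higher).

23.6 mcg/mL

Regimen A: f = (1/2)^(56/35) ≈ 0.3299; Cmin,ss = (1923/35)·f/(1−f) ≈ 27.049 mcg/mL.
Regimen B: f = (1/2)^(36/35) ≈ 0.4902; Cmin,ss = (124/35)·f/(1−f) ≈ 3.407 mcg/mL.
Difference ≈ 27.049 − 3.407 ≈ 23.642 mcg/mL.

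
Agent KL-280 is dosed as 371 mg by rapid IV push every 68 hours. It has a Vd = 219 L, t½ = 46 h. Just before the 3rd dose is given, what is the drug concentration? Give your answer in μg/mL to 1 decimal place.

f = (1/2)^(τ/t½) = (1/2)^(68/46) ≈ 0.3589.
C₀ = D/Vd = 371/219 ≈ 1.694 μg/mL.
Before the 3rd dose, 2 doses have been given. Superposition: Cmin = C₀·(f + f²).
≈ 1.694 × (0.3589 + 0.1288) ≈ 1.694 × 0.4877 ≈ 0.826 μg/mL.

0.8 μg/mL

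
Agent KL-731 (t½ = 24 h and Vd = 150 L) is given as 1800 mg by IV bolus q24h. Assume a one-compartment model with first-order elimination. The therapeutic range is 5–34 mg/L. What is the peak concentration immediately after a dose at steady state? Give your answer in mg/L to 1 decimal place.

The dosing interval is 1 half-life, so f = 2^(−1) = 0.5.
At steady state, R = 1/(1 − 0.5) = 2/1.
Single-dose peak C₀ = D/Vd = 1800/150 = 12 mg/L.
Steady-state peak Cmax,ss = C₀·R = 12 × 2/1 ≈ 24.000 mg/L.
Peak 24.0 mg/L vs MTC 34 mg/L: below toxic threshold.

24.0 mg/L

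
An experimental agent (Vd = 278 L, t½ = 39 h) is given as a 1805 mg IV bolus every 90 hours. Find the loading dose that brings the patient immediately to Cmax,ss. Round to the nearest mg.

f = (1/2)^(90/39) ≈ 0.201983; accumulation ratio R = 1/(1−f) ≈ 1.25311.
Loading dose to hit Cmax,ss on first dose: D_load = D_maint·R ≈ 1805 × 1.25311 ≈ 2261.86 mg.

2262 mg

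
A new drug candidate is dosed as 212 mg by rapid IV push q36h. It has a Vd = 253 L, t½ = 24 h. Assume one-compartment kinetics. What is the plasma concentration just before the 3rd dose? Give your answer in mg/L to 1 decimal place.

f = (1/2)^(τ/t½) = (1/2)^(36/24) ≈ 0.3536.
C₀ = D/Vd = 212/253 ≈ 0.838 mg/L.
Before the 3rd dose, 2 doses have been given. Superposition: Cmin = C₀·(f + f²).
≈ 0.838 × (0.3536 + 0.1250) ≈ 0.838 × 0.4786 ≈ 0.401 mg/L.

0.4 mg/L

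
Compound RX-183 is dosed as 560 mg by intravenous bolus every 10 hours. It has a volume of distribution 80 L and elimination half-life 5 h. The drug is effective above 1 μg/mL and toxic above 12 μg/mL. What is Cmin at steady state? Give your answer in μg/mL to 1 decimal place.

2.3 μg/mL

The dosing interval is 2 half-lives, so f = 2^(−2) = 0.25.
Accumulation ratio R = 1/(1 − f) = 1/0.75 = 4/3.
Single-dose peak C₀ = D/Vd = 560/80 = 7 μg/mL.
Steady-state peak Cmax,ss = C₀·R = 7 × 4/3 ≈ 9.333 μg/mL.
Steady-state trough Cmin,ss = Cmax,ss·f ≈ 9.333 × 0.25 ≈ 2.333 μg/mL.
Trough 2.3 μg/mL vs MEC 1 μg/mL: adequate.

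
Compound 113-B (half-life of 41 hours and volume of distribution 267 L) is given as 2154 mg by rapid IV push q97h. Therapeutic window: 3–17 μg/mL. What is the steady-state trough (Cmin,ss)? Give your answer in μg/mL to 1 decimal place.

1.9 μg/mL

τ/t½ = 97/41 ≈ 2.3659, so fraction remaining f = (1/2)^(97/41) ≈ 0.1940.
Single-dose peak C₀ = D/Vd = 2154/267 ≈ 8.067 μg/mL.
Steady-state trough Cmin,ss = C₀·f/(1−f) ≈ 8.067 × 0.1940/0.8060 ≈ 1.942 μg/mL.
Trough 1.9 μg/mL vs MEC 3 μg/mL: subtherapeutic.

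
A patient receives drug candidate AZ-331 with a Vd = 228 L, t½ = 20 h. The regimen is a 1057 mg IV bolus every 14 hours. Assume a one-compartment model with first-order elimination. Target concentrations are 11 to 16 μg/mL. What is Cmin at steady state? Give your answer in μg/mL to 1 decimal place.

7.4 μg/mL

k = ln2/t½ = ln2/20 ≈ 0.034657 h⁻¹; fraction remaining f = e^(−kτ) = e^(−0.034657×14) ≈ 0.6156.
At steady state, accumulation factor R = 1/(1 − e^(−kτ)) ≈ 2.6015.
Each bolus raises the concentration by D/Vd = 1057/228 ≈ 4.636 μg/mL.
Cmax,ss = C₀/(1 − f) ≈ 4.636/0.3844 ≈ 12.060 μg/mL.
Steady-state trough Cmin,ss = Cmax,ss·f ≈ 12.060 × 0.6156 ≈ 7.424 μg/mL.
Trough 7.4 μg/mL vs MEC 11 μg/mL: subtherapeutic.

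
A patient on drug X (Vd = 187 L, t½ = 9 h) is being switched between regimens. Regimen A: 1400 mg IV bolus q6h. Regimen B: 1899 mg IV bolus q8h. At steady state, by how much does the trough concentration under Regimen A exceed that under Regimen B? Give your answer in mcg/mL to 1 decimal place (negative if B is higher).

Regimen A: f = (1/2)^(6/9) ≈ 0.6300; Cmin,ss = (1400/187)·f/(1−f) ≈ 12.748 mcg/mL.
Regimen B: f = (1/2)^(8/9) ≈ 0.5400; Cmin,ss = (1899/187)·f/(1−f) ≈ 11.921 mcg/mL.
Difference ≈ 12.748 − 11.921 ≈ 0.827 mcg/mL.

0.8 mcg/mL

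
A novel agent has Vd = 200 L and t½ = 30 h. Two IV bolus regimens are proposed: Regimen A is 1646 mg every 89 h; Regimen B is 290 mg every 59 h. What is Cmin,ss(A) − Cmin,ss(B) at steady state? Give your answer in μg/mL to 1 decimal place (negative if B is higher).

Regimen A: f = (1/2)^(89/30) ≈ 0.1279; Cmin,ss = (1646/200)·f/(1−f) ≈ 1.207 μg/mL.
Regimen B: f = (1/2)^(59/30) ≈ 0.2558; Cmin,ss = (290/200)·f/(1−f) ≈ 0.498 μg/mL.
Difference ≈ 1.207 − 0.498 ≈ 0.709 μg/mL.

0.7 μg/mL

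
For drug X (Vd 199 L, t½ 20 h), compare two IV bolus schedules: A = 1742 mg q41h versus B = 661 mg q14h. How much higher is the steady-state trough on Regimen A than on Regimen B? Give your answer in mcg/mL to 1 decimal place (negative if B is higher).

Regimen A: f = (1/2)^(41/20) ≈ 0.2415; Cmin,ss = (1742/199)·f/(1−f) ≈ 2.787 mcg/mL.
Regimen B: f = (1/2)^(14/20) ≈ 0.6156; Cmin,ss = (661/199)·f/(1−f) ≈ 5.319 mcg/mL.
Difference ≈ 2.787 − 5.319 ≈ -2.532 mcg/mL.

-2.5 mcg/mL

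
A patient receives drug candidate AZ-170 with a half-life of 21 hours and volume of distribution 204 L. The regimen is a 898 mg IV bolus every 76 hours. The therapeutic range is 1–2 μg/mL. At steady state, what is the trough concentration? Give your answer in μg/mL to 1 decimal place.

Over one 76-h interval, 76/21 ≈ 3.619 half-lives elapse, leaving f ≈ 0.0814 of each dose.
Single-dose peak C₀ = D/Vd = 898/204 ≈ 4.402 μg/mL.
Steady-state trough Cmin,ss = C₀·f/(1−f) ≈ 4.402 × 0.0814/0.9186 ≈ 0.390 μg/mL.
Trough 0.4 μg/mL vs MEC 1 μg/mL: subtherapeutic.

0.4 μg/mL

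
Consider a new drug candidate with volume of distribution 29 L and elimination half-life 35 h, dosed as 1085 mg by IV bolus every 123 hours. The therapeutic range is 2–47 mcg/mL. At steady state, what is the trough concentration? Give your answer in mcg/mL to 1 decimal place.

3.6 mcg/mL

Over one 123-h interval, 123/35 ≈ 3.5143 half-lives elapse, leaving f ≈ 0.0875 of each dose.
At steady state, accumulation factor R = 1/(1 − e^(−kτ)) ≈ 1.0959.
Single-dose peak C₀ = D/Vd = 1085/29 ≈ 37.414 mcg/mL.
Steady-state peak Cmax,ss = C₀·R ≈ 37.414 × 1.0959 ≈ 41.002 mcg/mL.
Steady-state trough Cmin,ss = Cmax,ss·f ≈ 41.002 × 0.0875 ≈ 3.588 mcg/mL.
Trough 3.6 mcg/mL vs MEC 2 mcg/mL: adequate.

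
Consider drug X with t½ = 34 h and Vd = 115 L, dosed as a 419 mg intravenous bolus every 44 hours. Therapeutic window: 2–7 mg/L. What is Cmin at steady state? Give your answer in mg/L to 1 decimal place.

τ/t½ = 44/34 ≈ 1.2941, so fraction remaining f = (1/2)^(44/34) ≈ 0.4078.
Each bolus raises the concentration by D/Vd = 419/115 ≈ 3.643 mg/L.
Steady-state trough Cmin,ss = C₀·f/(1−f) ≈ 3.643 × 0.4078/0.5922 ≈ 2.509 mg/L.
Trough 2.5 mg/L vs MEC 2 mg/L: adequate.

2.5 mg/L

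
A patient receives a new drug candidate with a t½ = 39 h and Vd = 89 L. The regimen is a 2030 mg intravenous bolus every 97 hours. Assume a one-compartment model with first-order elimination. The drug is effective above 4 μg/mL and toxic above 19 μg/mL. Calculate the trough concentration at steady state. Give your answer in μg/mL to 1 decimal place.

k = ln2/t½ = ln2/39 ≈ 0.017773 h⁻¹; fraction remaining f = e^(−kτ) = e^(−0.017773×97) ≈ 0.1784.
Accumulation ratio R = 1/(1 − f) ≈ 1/0.8216 ≈ 1.2171.
Each bolus raises the concentration by D/Vd = 2030/89 ≈ 22.809 μg/mL.
Steady-state peak Cmax,ss = C₀·R ≈ 22.809 × 1.2171 ≈ 27.761 μg/mL.
One interval later, Cmin,ss = Cmax,ss·e^(−kτ) ≈ 27.761 × 0.1784 ≈ 4.953 μg/mL.
Trough 5.0 μg/mL vs MEC 4 μg/mL: adequate.

5.0 μg/mL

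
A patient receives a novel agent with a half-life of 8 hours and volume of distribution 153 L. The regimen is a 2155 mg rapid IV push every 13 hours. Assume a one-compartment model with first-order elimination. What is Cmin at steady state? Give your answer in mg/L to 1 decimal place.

6.8 mg/L

k = ln2/t½ = ln2/8 ≈ 0.086643 h⁻¹; fraction remaining f = e^(−kτ) = e^(−0.086643×13) ≈ 0.3242.
Accumulation ratio R = 1/(1 − f) ≈ 1/0.6758 ≈ 1.4797.
Single-dose peak C₀ = D/Vd = 2155/153 ≈ 14.085 mg/L.
Steady-state peak Cmax,ss = C₀·R ≈ 14.085 × 1.4797 ≈ 20.842 mg/L.
One interval later, Cmin,ss = Cmax,ss·e^(−kτ) ≈ 20.842 × 0.3242 ≈ 6.757 mg/L.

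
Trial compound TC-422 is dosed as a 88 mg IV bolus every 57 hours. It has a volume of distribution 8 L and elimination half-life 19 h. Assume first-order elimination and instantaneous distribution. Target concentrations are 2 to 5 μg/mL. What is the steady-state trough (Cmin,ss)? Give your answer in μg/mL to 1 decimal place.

The dosing interval is 3 half-lives, so f = 2^(−3) = 0.125.
Accumulation ratio R = 1/(1 − f) = 1/0.875 = 8/7.
Single-dose peak C₀ = D/Vd = 88/8 = 11 μg/mL.
Steady-state peak Cmax,ss = C₀·R = 11 × 8/7 ≈ 12.571 μg/mL.
Steady-state trough Cmin,ss = Cmax,ss·f ≈ 12.571 × 0.125 ≈ 1.571 μg/mL.
Trough 1.6 μg/mL vs MEC 2 μg/mL: subtherapeutic.

1.6 μg/mL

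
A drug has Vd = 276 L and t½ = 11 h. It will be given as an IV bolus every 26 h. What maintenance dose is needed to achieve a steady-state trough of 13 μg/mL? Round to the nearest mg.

τ/t½ = 26/11 ≈ 2.3636, so f = (1/2)^(26/11) ≈ 0.194301.
Cmin,ss = (D/Vd)·f/(1−f), so D = Cmin,ss·Vd·(1−f)/f.
D = 13 × 276 × (1−f)/f ≈ 13 × 276 × 4.14665 ≈ 14878.18 mg.

14878 mg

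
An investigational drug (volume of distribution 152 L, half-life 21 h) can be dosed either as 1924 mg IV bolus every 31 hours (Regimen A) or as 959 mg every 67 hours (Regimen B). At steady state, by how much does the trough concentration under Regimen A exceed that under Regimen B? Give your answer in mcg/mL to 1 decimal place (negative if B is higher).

6.3 mcg/mL

Regimen A: f = (1/2)^(31/21) ≈ 0.3594; Cmin,ss = (1924/152)·f/(1−f) ≈ 7.102 mcg/mL.
Regimen B: f = (1/2)^(67/21) ≈ 0.1095; Cmin,ss = (959/152)·f/(1−f) ≈ 0.776 mcg/mL.
Difference ≈ 7.102 − 0.776 ≈ 6.326 mcg/mL.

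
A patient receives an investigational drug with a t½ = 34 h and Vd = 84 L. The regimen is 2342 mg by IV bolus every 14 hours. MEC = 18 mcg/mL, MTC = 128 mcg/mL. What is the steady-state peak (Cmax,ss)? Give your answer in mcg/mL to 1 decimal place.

112.3 mcg/mL

τ/t½ = 14/34 ≈ 0.41176, so fraction remaining f = (1/2)^(14/34) ≈ 0.7517.
At steady state, accumulation factor R = 1/(1 − e^(−kτ)) ≈ 4.0274.
Each bolus raises the concentration by D/Vd = 2342/84 ≈ 27.881 mcg/mL.
Steady-state peak Cmax,ss = C₀·R ≈ 27.881 × 4.0274 ≈ 112.288 mcg/mL.
Peak 112.3 mcg/mL vs MTC 128 mcg/mL: below toxic threshold.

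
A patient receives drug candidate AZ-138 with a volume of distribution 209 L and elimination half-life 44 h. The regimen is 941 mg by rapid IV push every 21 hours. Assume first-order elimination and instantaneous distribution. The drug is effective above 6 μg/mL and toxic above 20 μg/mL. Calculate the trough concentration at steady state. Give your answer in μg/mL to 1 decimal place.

τ/t½ = 21/44 ≈ 0.47727, so fraction remaining f = (1/2)^(21/44) ≈ 0.7183.
Single-dose peak C₀ = D/Vd = 941/209 ≈ 4.502 μg/mL.
Steady-state trough Cmin,ss = C₀·f/(1−f) ≈ 4.502 × 0.7183/0.2817 ≈ 11.480 μg/mL.
Trough 11.5 μg/mL vs MEC 6 μg/mL: adequate.

11.5 μg/mL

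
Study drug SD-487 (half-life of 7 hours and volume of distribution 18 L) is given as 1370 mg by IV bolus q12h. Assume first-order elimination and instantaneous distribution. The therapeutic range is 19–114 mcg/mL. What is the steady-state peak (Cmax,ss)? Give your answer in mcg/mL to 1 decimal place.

109.5 mcg/mL

Over one 12-h interval, 12/7 ≈ 1.7143 half-lives elapse, leaving f ≈ 0.3048 of each dose.
Accumulation ratio R = 1/(1 − f) ≈ 1/0.6952 ≈ 1.4384.
Each bolus raises the concentration by D/Vd = 1370/18 ≈ 76.111 mcg/mL.
Steady-state peak Cmax,ss = C₀·R ≈ 76.111 × 1.4384 ≈ 109.478 mcg/mL.
Peak 109.5 mcg/mL vs MTC 114 mcg/mL: below toxic threshold.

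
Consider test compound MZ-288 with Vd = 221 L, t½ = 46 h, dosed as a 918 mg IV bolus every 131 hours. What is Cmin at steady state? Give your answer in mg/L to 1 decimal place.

τ/t½ = 131/46 ≈ 2.8478, so fraction remaining f = (1/2)^(131/46) ≈ 0.1389.
At steady state, accumulation factor R = 1/(1 − e^(−kτ)) ≈ 1.1613.
Single-dose peak C₀ = D/Vd = 918/221 ≈ 4.154 mg/L.
Cmax,ss = C₀/(1 − f) ≈ 4.154/0.8611 ≈ 4.824 mg/L.
Steady-state trough Cmin,ss = Cmax,ss·f ≈ 4.824 × 0.1389 ≈ 0.670 mg/L.

0.7 mg/L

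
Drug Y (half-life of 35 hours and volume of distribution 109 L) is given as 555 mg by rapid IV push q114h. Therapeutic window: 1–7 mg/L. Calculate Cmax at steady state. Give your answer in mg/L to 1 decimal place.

k = ln2/t½ = ln2/35 ≈ 0.019804 h⁻¹; fraction remaining f = e^(−kτ) = e^(−0.019804×114) ≈ 0.1046.
Accumulation ratio R = 1/(1 − f) ≈ 1/0.8954 ≈ 1.1168.
Each bolus raises the concentration by D/Vd = 555/109 ≈ 5.092 mg/L.
Steady-state peak Cmax,ss = C₀·R ≈ 5.092 × 1.1168 ≈ 5.687 mg/L.
Peak 5.7 mg/L vs MTC 7 mg/L: below toxic threshold.

5.7 mg/L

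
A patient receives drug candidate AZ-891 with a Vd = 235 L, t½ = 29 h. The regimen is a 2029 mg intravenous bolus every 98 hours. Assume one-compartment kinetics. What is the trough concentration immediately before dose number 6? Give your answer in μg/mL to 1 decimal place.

f = (1/2)^(τ/t½) = (1/2)^(98/29) ≈ 0.0961.
C₀ = D/Vd = 2029/235 ≈ 8.634 μg/mL.
Before the 6th dose, 5 doses have been given. Superposition: Cmin = C₀·(f + f² + … + f^5).
≈ 8.634 × (0.0961 + 0.0092 + 0.0009 + 0.0001 + 0.0000) ≈ 8.634 × 0.1063 ≈ 0.918 μg/mL.

0.9 μg/mL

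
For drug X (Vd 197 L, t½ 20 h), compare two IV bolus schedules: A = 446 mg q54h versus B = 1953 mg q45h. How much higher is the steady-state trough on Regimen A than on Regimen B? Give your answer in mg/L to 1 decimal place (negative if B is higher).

-2.2 mg/L

Regimen A: f = (1/2)^(54/20) ≈ 0.1539; Cmin,ss = (446/197)·f/(1−f) ≈ 0.412 mg/L.
Regimen B: f = (1/2)^(45/20) ≈ 0.2102; Cmin,ss = (1953/197)·f/(1−f) ≈ 2.638 mg/L.
Difference ≈ 0.412 − 2.638 ≈ -2.226 mg/L.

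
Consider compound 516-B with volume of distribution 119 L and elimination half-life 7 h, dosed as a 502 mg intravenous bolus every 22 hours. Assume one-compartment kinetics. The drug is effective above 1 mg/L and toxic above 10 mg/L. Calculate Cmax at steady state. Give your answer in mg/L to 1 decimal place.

4.8 mg/L

Over one 22-h interval, 22/7 ≈ 3.1429 half-lives elapse, leaving f ≈ 0.1132 of each dose.
At steady state, accumulation factor R = 1/(1 − e^(−kτ)) ≈ 1.1276.
Single-dose peak C₀ = D/Vd = 502/119 ≈ 4.218 mg/L.
Cmax,ss = C₀/(1 − f) ≈ 4.218/0.8868 ≈ 4.756 mg/L.
Peak 4.8 mg/L vs MTC 10 mg/L: below toxic threshold.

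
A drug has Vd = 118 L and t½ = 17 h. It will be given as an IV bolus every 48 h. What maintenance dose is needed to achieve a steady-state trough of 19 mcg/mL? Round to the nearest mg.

13629 mg

τ/t½ = 48/17 ≈ 2.8235, so f = (1/2)^(48/17) ≈ 0.141264.
Cmin,ss = (D/Vd)·f/(1−f), so D = Cmin,ss·Vd·(1−f)/f.
D = 19 × 118 × (1−f)/f ≈ 19 × 118 × 6.07894 ≈ 13628.98 mg.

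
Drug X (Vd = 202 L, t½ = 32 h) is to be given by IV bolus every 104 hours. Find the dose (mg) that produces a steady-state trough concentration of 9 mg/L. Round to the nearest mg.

τ/t½ = 104/32 ≈ 3.25, so f = (1/2)^(104/32) ≈ 0.105112.
Cmin,ss = (D/Vd)·f/(1−f), so D = Cmin,ss·Vd·(1−f)/f.
D = 9 × 202 × (1−f)/f ≈ 9 × 202 × 8.51366 ≈ 15477.83 mg.

15478 mg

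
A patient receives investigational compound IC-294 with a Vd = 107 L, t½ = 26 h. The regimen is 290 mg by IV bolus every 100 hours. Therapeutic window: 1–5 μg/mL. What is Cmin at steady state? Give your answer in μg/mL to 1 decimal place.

Over one 100-h interval, 100/26 ≈ 3.8462 half-lives elapse, leaving f ≈ 0.0695 of each dose.
Single-dose peak C₀ = D/Vd = 290/107 ≈ 2.710 μg/mL.
Steady-state trough Cmin,ss = C₀·f/(1−f) ≈ 2.710 × 0.0695/0.9305 ≈ 0.202 μg/mL.
Trough 0.2 μg/mL vs MEC 1 μg/mL: subtherapeutic.

0.2 μg/mL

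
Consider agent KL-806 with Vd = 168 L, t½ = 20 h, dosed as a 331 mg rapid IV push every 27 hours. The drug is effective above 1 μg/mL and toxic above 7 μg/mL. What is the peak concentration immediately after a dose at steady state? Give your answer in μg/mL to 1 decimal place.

3.2 μg/mL

τ/t½ = 27/20 ≈ 1.35, so fraction remaining f = (1/2)^(27/20) ≈ 0.3923.
Accumulation ratio R = 1/(1 − f) ≈ 1/0.6077 ≈ 1.6455.
Each bolus raises the concentration by D/Vd = 331/168 ≈ 1.970 μg/mL.
Cmax,ss = C₀/(1 − f) ≈ 1.970/0.6077 ≈ 3.242 μg/mL.
Peak 3.2 μg/mL vs MTC 7 μg/mL: below toxic threshold.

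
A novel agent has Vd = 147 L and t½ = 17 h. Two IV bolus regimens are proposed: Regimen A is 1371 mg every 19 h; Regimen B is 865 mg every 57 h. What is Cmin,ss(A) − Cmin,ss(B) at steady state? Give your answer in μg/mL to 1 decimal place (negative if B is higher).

7.3 μg/mL

Regimen A: f = (1/2)^(19/17) ≈ 0.4608; Cmin,ss = (1371/147)·f/(1−f) ≈ 7.970 μg/mL.
Regimen B: f = (1/2)^(57/17) ≈ 0.0979; Cmin,ss = (865/147)·f/(1−f) ≈ 0.639 μg/mL.
Difference ≈ 7.970 − 0.639 ≈ 7.331 μg/mL.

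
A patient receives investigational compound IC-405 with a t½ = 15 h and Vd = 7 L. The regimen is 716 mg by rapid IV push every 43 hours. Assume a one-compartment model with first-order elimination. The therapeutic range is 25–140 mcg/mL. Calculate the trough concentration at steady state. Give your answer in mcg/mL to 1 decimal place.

k = ln2/t½ = ln2/15 ≈ 0.046210 h⁻¹; fraction remaining f = e^(−kτ) = e^(−0.046210×43) ≈ 0.1371.
At steady state, accumulation factor R = 1/(1 − e^(−kτ)) ≈ 1.1589.
Single-dose peak C₀ = D/Vd = 716/7 ≈ 102.286 mcg/mL.
Cmax,ss = C₀/(1 − f) ≈ 102.286/0.8629 ≈ 118.537 mcg/mL.
Steady-state trough Cmin,ss = Cmax,ss·f ≈ 118.537 × 0.1371 ≈ 16.251 mcg/mL.
Trough 16.3 mcg/mL vs MEC 25 mcg/mL: subtherapeutic.

16.3 mcg/mL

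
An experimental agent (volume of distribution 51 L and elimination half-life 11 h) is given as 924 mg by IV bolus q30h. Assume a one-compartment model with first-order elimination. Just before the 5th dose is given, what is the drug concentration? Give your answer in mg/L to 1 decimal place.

3.2 mg/L

f = (1/2)^(τ/t½) = (1/2)^(30/11) ≈ 0.1510.
C₀ = D/Vd = 924/51 ≈ 18.118 mg/L.
Before the 5th dose, 4 doses have been given. Superposition: Cmin = C₀·(f + f² + … + f^4).
≈ 18.118 × (0.1510 + 0.0228 + 0.0034 + 0.0005) ≈ 18.118 × 0.1777 ≈ 3.220 mg/L.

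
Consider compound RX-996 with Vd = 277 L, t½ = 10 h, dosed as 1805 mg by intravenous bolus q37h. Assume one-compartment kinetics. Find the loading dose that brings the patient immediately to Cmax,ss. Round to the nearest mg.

f = (1/2)^(37/10) ≈ 0.076947; accumulation ratio R = 1/(1−f) ≈ 1.08336.
Loading dose to hit Cmax,ss on first dose: D_load = D_maint·R ≈ 1805 × 1.08336 ≈ 1955.46 mg.

1955 mg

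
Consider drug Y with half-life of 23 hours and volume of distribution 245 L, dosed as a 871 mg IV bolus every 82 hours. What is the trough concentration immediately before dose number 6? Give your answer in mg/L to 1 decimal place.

f = (1/2)^(τ/t½) = (1/2)^(82/23) ≈ 0.0845.
C₀ = D/Vd = 871/245 ≈ 3.555 mg/L.
Before the 6th dose, 5 doses have been given. Superposition: Cmin = C₀·(f + f² + … + f^5).
≈ 3.555 × (0.0845 + 0.0071 + 0.0006 + 0.0001 + 0.0000) ≈ 3.555 × 0.0923 ≈ 0.328 mg/L.

0.3 mg/L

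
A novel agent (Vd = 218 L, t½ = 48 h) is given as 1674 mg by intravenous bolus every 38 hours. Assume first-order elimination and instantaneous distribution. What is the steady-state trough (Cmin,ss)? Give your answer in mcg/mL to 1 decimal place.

10.5 mcg/mL

k = ln2/t½ = ln2/48 ≈ 0.014441 h⁻¹; fraction remaining f = e^(−kτ) = e^(−0.014441×38) ≈ 0.5777.
Accumulation ratio R = 1/(1 − f) ≈ 1/0.4223 ≈ 2.3680.
Single-dose peak C₀ = D/Vd = 1674/218 ≈ 7.679 mcg/mL.
Cmax,ss = C₀/(1 − f) ≈ 7.679/0.4223 ≈ 18.184 mcg/mL.
Steady-state trough Cmin,ss = Cmax,ss·f ≈ 18.184 × 0.5777 ≈ 10.505 mcg/mL.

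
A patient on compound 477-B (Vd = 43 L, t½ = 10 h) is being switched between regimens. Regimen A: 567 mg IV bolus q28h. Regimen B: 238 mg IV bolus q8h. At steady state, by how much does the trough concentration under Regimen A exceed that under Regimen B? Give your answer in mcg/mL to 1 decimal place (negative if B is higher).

-5.3 mcg/mL

Regimen A: f = (1/2)^(28/10) ≈ 0.1436; Cmin,ss = (567/43)·f/(1−f) ≈ 2.211 mcg/mL.
Regimen B: f = (1/2)^(8/10) ≈ 0.5743; Cmin,ss = (238/43)·f/(1−f) ≈ 7.467 mcg/mL.
Difference ≈ 2.211 − 7.467 ≈ -5.256 mcg/mL.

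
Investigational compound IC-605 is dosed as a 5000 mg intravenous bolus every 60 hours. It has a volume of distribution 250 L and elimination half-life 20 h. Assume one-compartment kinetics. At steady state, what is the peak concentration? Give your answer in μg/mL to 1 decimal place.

22.9 μg/mL

τ = 60 h = 3 half-lives, so f = (1/2)^3 = 0.125.
Accumulation ratio R = 1/(1 − f) = 1/0.875 = 8/7.
Single-dose peak C₀ = D/Vd = 5000/250 = 20 μg/mL.
Steady-state peak Cmax,ss = C₀·R = 20 × 8/7 ≈ 22.857 μg/mL.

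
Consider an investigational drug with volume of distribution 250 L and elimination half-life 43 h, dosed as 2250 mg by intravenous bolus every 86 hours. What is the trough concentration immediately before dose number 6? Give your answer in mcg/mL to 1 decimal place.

3.0 mcg/mL

f = (1/2)^(τ/t½) = (1/2)^(86/43) ≈ 0.2500.
C₀ = D/Vd = 2250/250 ≈ 9.000 mcg/mL.
Before the 6th dose, 5 doses have been given. Superposition: Cmin = C₀·(f + f² + … + f^5).
≈ 9.000 × (0.2500 + 0.0625 + 0.0156 + 0.0039 + 0.0010) ≈ 9.000 × 0.3330 ≈ 2.997 mcg/mL.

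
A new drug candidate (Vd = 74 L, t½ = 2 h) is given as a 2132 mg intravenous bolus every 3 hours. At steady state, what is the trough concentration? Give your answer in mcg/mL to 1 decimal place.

15.8 mcg/mL

k = ln2/t½ = ln2/2 ≈ 0.346574 h⁻¹; fraction remaining f = e^(−kτ) = e^(−0.346574×3) ≈ 0.3536.
Accumulation ratio R = 1/(1 − f) ≈ 1/0.6464 ≈ 1.5470.
Single-dose peak C₀ = D/Vd = 2132/74 ≈ 28.811 mcg/mL.
Cmax,ss = C₀/(1 − f) ≈ 28.811/0.6464 ≈ 44.571 mcg/mL.
Steady-state trough Cmin,ss = Cmax,ss·f ≈ 44.571 × 0.3536 ≈ 15.760 mcg/mL.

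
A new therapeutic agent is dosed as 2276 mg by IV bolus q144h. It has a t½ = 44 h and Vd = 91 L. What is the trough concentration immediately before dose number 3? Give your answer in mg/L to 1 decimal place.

f = (1/2)^(τ/t½) = (1/2)^(144/44) ≈ 0.1035.
C₀ = D/Vd = 2276/91 ≈ 25.011 mg/L.
Before the 3rd dose, 2 doses have been given. Superposition: Cmin = C₀·(f + f²).
≈ 25.011 × (0.1035 + 0.0107) ≈ 25.011 × 0.1142 ≈ 2.856 mg/L.

2.9 mg/L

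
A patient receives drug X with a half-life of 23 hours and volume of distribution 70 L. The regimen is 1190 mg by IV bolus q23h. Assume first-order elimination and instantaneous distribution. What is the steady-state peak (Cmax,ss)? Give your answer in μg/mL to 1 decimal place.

34.0 μg/mL

The dosing interval is 1 half-life, so f = 2^(−1) = 0.5.
At steady state, R = 1/(1 − 0.5) = 2/1.
Single-dose peak C₀ = D/Vd = 1190/70 = 17 μg/mL.
Steady-state peak Cmax,ss = C₀·R = 17 × 2/1 ≈ 34.000 μg/mL.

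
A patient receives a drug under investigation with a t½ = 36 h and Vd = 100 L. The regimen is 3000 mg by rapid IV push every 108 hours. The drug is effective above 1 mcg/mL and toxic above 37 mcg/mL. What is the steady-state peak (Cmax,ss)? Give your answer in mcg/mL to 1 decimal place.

34.3 mcg/mL

τ = 108 h = 3 half-lives, so f = (1/2)^3 = 0.125.
Accumulation ratio R = 1/(1 − f) = 1/0.875 = 8/7.
Single-dose peak C₀ = D/Vd = 3000/100 = 30 mcg/mL.
Steady-state peak Cmax,ss = C₀·R = 30 × 8/7 ≈ 34.286 mcg/mL.
Peak 34.3 mcg/mL vs MTC 37 mcg/mL: below toxic threshold.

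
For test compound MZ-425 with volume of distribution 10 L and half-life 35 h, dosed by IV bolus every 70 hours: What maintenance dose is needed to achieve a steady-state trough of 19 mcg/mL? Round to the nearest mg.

570 mg

τ/t½ = 70/35 ≈ 2, so f = (1/2)^(70/35) ≈ 0.250000.
Cmin,ss = (D/Vd)·f/(1−f), so D = Cmin,ss·Vd·(1−f)/f.
D = 19 × 10 × (1−f)/f ≈ 19 × 10 × 3.00000 ≈ 570.00 mg.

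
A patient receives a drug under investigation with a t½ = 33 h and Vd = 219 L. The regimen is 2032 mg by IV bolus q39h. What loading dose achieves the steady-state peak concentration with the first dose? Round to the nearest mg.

3634 mg

f = (1/2)^(39/33) ≈ 0.440796; accumulation ratio R = 1/(1−f) ≈ 1.78826.
Loading dose to hit Cmax,ss on first dose: D_load = D_maint·R ≈ 2032 × 1.78826 ≈ 3633.74 mg.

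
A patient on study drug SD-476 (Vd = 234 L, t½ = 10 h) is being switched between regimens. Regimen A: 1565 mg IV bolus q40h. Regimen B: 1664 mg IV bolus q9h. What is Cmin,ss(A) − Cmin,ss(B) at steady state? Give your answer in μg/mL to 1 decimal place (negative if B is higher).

-7.8 μg/mL

Regimen A: f = (1/2)^(40/10) ≈ 0.0625; Cmin,ss = (1565/234)·f/(1−f) ≈ 0.446 μg/mL.
Regimen B: f = (1/2)^(9/10) ≈ 0.5359; Cmin,ss = (1664/234)·f/(1−f) ≈ 8.211 μg/mL.
Difference ≈ 0.446 − 8.211 ≈ -7.765 μg/mL.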